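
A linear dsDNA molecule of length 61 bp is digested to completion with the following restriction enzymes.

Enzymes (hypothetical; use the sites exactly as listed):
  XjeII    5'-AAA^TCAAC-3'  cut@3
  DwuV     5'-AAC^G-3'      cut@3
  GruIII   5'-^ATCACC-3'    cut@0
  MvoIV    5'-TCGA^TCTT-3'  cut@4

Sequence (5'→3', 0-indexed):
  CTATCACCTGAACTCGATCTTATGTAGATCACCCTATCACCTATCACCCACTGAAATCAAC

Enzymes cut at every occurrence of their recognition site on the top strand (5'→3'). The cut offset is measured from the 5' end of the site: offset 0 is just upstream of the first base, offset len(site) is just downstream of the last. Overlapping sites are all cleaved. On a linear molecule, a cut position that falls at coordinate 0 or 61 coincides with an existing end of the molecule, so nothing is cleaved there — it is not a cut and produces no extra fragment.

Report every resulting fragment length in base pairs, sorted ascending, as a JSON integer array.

Scan for sites:
  XjeII AAATCAAC/3: at [53] ⇒ [56]
  DwuV (AACG, off=3): no sites
  GruIII ATCACC/0: at [2, 27, 35, 42] ⇒ [2, 27, 35, 42]
  MvoIV TCGATCTT/4: at [13] ⇒ [17]

Pooled cuts: [2, 17, 27, 35, 42, 56]

Fragments:
  [0,2): 2 bp
  [2,17): 15 bp
  [17,27): 10 bp
  [27,35): 8 bp
  [35,42): 7 bp
  [42,56): 14 bp
  [56,61): 5 bp

[2,5,7,8,10,14,15]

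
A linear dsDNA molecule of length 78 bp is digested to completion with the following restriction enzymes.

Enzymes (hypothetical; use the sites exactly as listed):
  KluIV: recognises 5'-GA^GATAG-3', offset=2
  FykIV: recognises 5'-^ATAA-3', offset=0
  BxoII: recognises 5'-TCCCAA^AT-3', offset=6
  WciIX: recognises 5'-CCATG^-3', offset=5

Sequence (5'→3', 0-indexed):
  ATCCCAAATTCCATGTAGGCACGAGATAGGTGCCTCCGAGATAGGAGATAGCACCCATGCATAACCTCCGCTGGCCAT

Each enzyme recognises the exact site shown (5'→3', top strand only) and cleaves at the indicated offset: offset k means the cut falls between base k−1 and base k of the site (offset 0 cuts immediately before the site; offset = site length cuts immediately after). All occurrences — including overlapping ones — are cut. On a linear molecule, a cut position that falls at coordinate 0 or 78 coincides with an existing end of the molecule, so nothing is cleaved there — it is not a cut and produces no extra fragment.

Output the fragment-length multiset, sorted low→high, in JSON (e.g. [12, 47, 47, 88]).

Scan for sites:
  KluIV GAGATAG/2: at [22, 37, 44] ⇒ [24, 39, 46]
  FykIV ATAA/0: at [60] ⇒ [60]
  BxoII TCCCAAAT/6: at [1] ⇒ [7]
  WciIX CCATG/5: at [10, 54] ⇒ [15, 59]

All cut coordinates (distinct, sorted): [7, 15, 24, 39, 46, 59, 60]

Fragment lengths:
  [0,7): 7 bp
  [7,15): 8 bp
  [15,24): 9 bp
  [24,39): 15 bp
  [39,46): 7 bp
  [46,59): 13 bp
  [59,60): 1 bp
  [60,78): 18 bp

[1,7,7,8,9,13,15,18]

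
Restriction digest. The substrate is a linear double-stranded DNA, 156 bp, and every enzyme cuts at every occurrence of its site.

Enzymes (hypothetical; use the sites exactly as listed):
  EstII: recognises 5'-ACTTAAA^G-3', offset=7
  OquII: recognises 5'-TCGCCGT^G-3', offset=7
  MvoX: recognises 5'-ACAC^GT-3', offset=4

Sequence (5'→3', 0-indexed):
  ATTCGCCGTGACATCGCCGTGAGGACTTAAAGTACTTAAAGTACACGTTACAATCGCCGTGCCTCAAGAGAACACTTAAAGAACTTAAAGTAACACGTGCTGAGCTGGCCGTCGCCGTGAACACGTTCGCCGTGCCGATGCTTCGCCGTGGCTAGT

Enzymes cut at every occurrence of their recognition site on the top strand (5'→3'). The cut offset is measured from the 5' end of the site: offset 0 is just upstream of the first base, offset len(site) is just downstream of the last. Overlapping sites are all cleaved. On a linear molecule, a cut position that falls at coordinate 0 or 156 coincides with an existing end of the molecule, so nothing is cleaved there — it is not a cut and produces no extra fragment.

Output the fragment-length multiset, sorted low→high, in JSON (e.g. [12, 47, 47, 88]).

[6,6,7,7,9,9,9,9,11,11,14,16,20,22]

Site scan:
  EstII (ACTTAAAG, off=7): starts [24, 33, 73, 82] → cuts [31, 40, 80, 89]
  OquII (TCGCCGTG, off=7): starts [2, 13, 53, 111, 126, 142] → cuts [9, 20, 60, 118, 133, 149]
  MvoX (ACACGT, off=4): starts [42, 92, 120] → cuts [46, 96, 124]

All cut coordinates (distinct, sorted): [9, 20, 31, 40, 46, 60, 80, 89, 96, 118, 124, 133, 149]

Fragments:
  [0,9): 9 bp
  [9,20): 11 bp
  [20,31): 11 bp
  [31,40): 9 bp
  [40,46): 6 bp
  [46,60): 14 bp
  [60,80): 20 bp
  [80,89): 9 bp
  [89,96): 7 bp
  [96,118): 22 bp
  [118,124): 6 bp
  [124,133): 9 bp
  [133,149): 16 bp
  [149,156): 7 bp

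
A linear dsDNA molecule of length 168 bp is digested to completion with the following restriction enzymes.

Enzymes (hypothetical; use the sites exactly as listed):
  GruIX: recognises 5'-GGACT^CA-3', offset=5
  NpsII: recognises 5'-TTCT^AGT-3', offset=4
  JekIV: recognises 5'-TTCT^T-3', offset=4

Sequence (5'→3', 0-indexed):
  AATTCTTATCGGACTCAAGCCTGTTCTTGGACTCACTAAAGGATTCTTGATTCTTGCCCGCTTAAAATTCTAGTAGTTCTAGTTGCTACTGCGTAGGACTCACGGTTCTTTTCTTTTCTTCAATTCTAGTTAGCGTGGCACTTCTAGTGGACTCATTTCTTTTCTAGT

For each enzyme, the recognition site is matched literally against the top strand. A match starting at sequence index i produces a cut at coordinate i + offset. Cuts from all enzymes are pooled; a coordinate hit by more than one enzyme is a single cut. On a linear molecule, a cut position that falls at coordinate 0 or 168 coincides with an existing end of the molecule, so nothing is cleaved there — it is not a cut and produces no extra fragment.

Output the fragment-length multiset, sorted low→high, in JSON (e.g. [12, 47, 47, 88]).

Site scan:
  GruIX (GGACTCA, off=5): starts [10, 28, 95, 148] → cuts [15, 33, 100, 153]
  NpsII (TTCTAGT, off=4): starts [67, 76, 123, 141, 161] → cuts [71, 80, 127, 145, 165]
  JekIV (TTCTT, off=4): starts [2, 23, 43, 50, 105, 110, 115, 156] → cuts [6, 27, 47, 54, 109, 114, 119, 160]

All cut coordinates (distinct, sorted): [6, 15, 27, 33, 47, 54, 71, 80, 100, 109, 114, 119, 127, 145, 153, 160, 165]

Fragments:
  [0,6): 6 bp
  [6,15): 9 bp
  [15,27): 12 bp
  [27,33): 6 bp
  [33,47): 14 bp
  [47,54): 7 bp
  [54,71): 17 bp
  [71,80): 9 bp
  [80,100): 20 bp
  [100,109): 9 bp
  [109,114): 5 bp
  [114,119): 5 bp
  [119,127): 8 bp
  [127,145): 18 bp
  [145,153): 8 bp
  [153,160): 7 bp
  [160,165): 5 bp
  [165,168): 3 bp

[3,5,5,5,6,6,7,7,8,8,9,9,9,12,14,17,18,20]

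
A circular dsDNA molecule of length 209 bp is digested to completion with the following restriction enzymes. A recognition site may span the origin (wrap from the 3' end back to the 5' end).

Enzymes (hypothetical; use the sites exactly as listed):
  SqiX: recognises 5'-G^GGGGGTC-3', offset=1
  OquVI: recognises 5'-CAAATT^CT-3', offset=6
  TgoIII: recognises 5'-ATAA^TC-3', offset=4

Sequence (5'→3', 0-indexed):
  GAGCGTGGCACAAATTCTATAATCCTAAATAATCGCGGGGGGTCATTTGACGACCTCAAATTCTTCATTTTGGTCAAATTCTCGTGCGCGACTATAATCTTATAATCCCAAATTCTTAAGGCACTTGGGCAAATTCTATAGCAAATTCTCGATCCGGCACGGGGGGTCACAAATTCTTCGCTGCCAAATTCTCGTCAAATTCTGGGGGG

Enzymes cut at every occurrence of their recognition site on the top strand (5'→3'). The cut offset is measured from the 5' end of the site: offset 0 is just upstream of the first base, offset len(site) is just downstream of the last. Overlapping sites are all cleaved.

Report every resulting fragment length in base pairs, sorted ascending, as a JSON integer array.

[5,6,8,9,10,11,12,14,14,15,17,18,21,24,25]

Per-enzyme occurrences:
  SqiX (GGGGGGTC, off=1): starts [36, 160] → cuts [37, 161]
  OquVI (CAAATTCT, off=6): starts [10, 56, 74, 108, 129, 141, 169, 184, 195] → cuts [16, 62, 80, 114, 135, 147, 175, 190, 201]
  TgoIII (ATAATC, off=4): starts [18, 28, 93, 101] → cuts [22, 32, 97, 105]

Pooled cuts: [16, 22, 32, 37, 62, 80, 97, 105, 114, 135, 147, 161, 175, 190, 201]

Fragment lengths:
  16→22: 6 bp
  22→32: 10 bp
  32→37: 5 bp
  37→62: 25 bp
  62→80: 18 bp
  80→97: 17 bp
  97→105: 8 bp
  105→114: 9 bp
  114→135: 21 bp
  135→147: 12 bp
  147→161: 14 bp
  161→175: 14 bp
  175→190: 15 bp
  190→201: 11 bp
  201→16 (wrap): 209-201+16 = 24 bp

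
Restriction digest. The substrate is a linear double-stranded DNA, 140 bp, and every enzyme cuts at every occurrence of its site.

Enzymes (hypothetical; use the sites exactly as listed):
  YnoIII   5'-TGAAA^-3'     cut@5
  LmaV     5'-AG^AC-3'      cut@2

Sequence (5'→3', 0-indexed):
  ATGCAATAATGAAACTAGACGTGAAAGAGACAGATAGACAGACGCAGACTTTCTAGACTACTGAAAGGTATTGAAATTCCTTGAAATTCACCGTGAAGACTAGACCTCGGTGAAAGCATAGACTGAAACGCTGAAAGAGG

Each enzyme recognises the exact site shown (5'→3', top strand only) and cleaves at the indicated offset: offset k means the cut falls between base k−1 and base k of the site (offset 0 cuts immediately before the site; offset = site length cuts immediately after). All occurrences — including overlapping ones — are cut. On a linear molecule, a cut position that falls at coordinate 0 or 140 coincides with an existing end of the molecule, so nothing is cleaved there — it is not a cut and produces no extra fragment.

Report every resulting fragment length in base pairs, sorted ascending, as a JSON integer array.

Site scan:
  YnoIII TGAAA/5: at [9, 21, 61, 71, 81, 110, 123, 131] ⇒ [14, 26, 66, 76, 86, 115, 128, 136]
  LmaV AGAC/2: at [16, 27, 35, 39, 45, 54, 96, 101, 119] ⇒ [18, 29, 37, 41, 47, 56, 98, 103, 121]

Pooled cuts: [14, 18, 26, 29, 37, 41, 47, 56, 66, 76, 86, 98, 103, 115, 121, 128, 136]

Fragments:
  [0,14): 14 bp
  [14,18): 4 bp
  [18,26): 8 bp
  [26,29): 3 bp
  [29,37): 8 bp
  [37,41): 4 bp
  [41,47): 6 bp
  [47,56): 9 bp
  [56,66): 10 bp
  [66,76): 10 bp
  [76,86): 10 bp
  [86,98): 12 bp
  [98,103): 5 bp
  [103,115): 12 bp
  [115,121): 6 bp
  [121,128): 7 bp
  [128,136): 8 bp
  [136,140): 4 bp

[3,4,4,4,5,6,6,7,8,8,8,9,10,10,10,12,12,14]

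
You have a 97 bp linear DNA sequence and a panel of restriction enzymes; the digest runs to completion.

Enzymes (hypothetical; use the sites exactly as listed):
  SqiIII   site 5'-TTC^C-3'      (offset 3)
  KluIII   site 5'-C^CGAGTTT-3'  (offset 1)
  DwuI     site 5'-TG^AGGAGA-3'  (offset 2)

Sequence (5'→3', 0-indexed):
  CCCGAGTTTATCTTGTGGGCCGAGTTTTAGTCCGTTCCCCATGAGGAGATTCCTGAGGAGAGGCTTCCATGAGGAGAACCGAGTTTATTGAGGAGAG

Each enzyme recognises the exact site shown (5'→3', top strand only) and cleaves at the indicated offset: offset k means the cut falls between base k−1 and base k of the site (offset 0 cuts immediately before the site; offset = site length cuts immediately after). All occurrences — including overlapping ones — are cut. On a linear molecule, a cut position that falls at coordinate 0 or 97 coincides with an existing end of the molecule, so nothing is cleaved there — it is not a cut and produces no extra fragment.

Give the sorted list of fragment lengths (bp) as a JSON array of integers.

[2,3,4,6,7,8,9,11,12,17,18]

Per-enzyme occurrences:
  SqiIII (TTCC, off=3): starts [34, 49, 64] → cuts [37, 52, 67]
  KluIII (CCGAGTTT, off=1): starts [1, 19, 78] → cuts [2, 20, 79]
  DwuI (TGAGGAGA, off=2): starts [41, 53, 69, 88] → cuts [43, 55, 71, 90]

Pooled cuts: [2, 20, 37, 43, 52, 55, 67, 71, 79, 90]

Fragments:
  [0,2): 2 bp
  [2,20): 18 bp
  [20,37): 17 bp
  [37,43): 6 bp
  [43,52): 9 bp
  [52,55): 3 bp
  [55,67): 12 bp
  [67,71): 4 bp
  [71,79): 8 bp
  [79,90): 11 bp
  [90,97): 7 bp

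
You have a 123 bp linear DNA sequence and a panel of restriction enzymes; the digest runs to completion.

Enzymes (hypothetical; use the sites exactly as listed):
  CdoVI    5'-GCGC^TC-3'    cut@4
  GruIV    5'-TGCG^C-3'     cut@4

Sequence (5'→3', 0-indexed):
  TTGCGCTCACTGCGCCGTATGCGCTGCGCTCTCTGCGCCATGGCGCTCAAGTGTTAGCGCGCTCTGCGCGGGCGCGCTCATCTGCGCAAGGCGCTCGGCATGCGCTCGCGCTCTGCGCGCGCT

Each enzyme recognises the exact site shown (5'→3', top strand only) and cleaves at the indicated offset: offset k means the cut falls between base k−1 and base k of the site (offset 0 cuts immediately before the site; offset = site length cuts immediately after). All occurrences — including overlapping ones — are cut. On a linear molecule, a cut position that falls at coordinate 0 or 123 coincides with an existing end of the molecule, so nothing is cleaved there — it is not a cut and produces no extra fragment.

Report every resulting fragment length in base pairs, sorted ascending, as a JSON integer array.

Site scan:
  CdoVI (GCGCTC, off=4): starts [2, 25, 42, 58, 73, 90, 101, 107] → cuts [6, 29, 46, 62, 77, 94, 105, 111]
  GruIV (TGCGC, off=4): starts [1, 10, 19, 24, 33, 64, 82, 100, 113] → cuts [5, 14, 23, 28, 37, 68, 86, 104, 117]

All cut coordinates (distinct, sorted): [5, 6, 14, 23, 28, 29, 37, 46, 62, 68, 77, 86, 94, 104, 105, 111, 117]

Fragments:
  [0,5): 5 bp
  [5,6): 1 bp
  [6,14): 8 bp
  [14,23): 9 bp
  [23,28): 5 bp
  [28,29): 1 bp
  [29,37): 8 bp
  [37,46): 9 bp
  [46,62): 16 bp
  [62,68): 6 bp
  [68,77): 9 bp
  [77,86): 9 bp
  [86,94): 8 bp
  [94,104): 10 bp
  [104,105): 1 bp
  [105,111): 6 bp
  [111,117): 6 bp
  [117,123): 6 bp

[1,1,1,5,5,6,6,6,6,8,8,8,9,9,9,9,10,16]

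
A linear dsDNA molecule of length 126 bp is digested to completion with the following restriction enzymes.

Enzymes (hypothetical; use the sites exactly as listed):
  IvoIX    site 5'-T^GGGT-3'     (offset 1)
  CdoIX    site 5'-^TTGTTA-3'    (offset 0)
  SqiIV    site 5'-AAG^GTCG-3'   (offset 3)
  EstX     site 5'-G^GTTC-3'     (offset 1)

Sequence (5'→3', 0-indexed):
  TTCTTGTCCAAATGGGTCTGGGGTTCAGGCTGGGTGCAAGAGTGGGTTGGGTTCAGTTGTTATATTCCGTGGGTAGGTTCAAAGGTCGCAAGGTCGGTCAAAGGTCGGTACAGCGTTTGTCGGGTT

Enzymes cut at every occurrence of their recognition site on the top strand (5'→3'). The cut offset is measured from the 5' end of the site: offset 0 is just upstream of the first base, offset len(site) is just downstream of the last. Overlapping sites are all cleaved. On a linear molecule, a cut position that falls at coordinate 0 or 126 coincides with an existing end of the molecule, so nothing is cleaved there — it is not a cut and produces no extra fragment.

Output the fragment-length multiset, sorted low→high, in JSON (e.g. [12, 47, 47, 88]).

Per-enzyme occurrences:
  IvoIX (TGGGT, off=1): starts [12, 30, 42, 47, 69] → cuts [13, 31, 43, 48, 70]
  CdoIX (TTGTTA, off=0): starts [56] → cuts [56]
  SqiIV (AAGGTCG, off=3): starts [81, 89, 100] → cuts [84, 92, 103]
  EstX (GGTTC, off=1): starts [21, 49, 75] → cuts [22, 50, 76]

All cut coordinates (distinct, sorted): [13, 22, 31, 43, 48, 50, 56, 70, 76, 84, 92, 103]

Fragment lengths:
  [0,13): 13 bp
  [13,22): 9 bp
  [22,31): 9 bp
  [31,43): 12 bp
  [43,48): 5 bp
  [48,50): 2 bp
  [50,56): 6 bp
  [56,70): 14 bp
  [70,76): 6 bp
  [76,84): 8 bp
  [84,92): 8 bp
  [92,103): 11 bp
  [103,126): 23 bp

[2,5,6,6,8,8,9,9,11,12,13,14,23]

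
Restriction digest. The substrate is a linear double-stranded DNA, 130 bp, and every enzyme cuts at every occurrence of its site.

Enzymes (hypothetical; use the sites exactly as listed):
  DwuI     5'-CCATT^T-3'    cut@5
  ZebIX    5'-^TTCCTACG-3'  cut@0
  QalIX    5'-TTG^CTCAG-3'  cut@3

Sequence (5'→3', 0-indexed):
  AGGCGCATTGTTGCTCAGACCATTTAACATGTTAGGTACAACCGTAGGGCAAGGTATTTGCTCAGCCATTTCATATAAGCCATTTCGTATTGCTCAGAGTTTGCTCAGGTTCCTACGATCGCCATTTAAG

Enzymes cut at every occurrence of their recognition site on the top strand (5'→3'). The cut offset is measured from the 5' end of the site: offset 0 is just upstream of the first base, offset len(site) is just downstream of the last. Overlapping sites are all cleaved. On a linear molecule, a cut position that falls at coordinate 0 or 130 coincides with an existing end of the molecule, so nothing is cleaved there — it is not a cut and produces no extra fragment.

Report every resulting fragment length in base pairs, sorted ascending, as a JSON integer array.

Per-enzyme occurrences:
  DwuI CCATTT/5: at [19, 65, 79, 121] ⇒ [24, 70, 84, 126]
  ZebIX TTCCTACG/0: at [109] ⇒ [109]
  QalIX TTGCTCAG/3: at [10, 57, 89, 100] ⇒ [13, 60, 92, 103]

All cut coordinates (distinct, sorted): [13, 24, 60, 70, 84, 92, 103, 109, 126]

Fragments:
  [0,13): 13 bp
  [13,24): 11 bp
  [24,60): 36 bp
  [60,70): 10 bp
  [70,84): 14 bp
  [84,92): 8 bp
  [92,103): 11 bp
  [103,109): 6 bp
  [109,126): 17 bp
  [126,130): 4 bp

[4,6,8,10,11,11,13,14,17,36]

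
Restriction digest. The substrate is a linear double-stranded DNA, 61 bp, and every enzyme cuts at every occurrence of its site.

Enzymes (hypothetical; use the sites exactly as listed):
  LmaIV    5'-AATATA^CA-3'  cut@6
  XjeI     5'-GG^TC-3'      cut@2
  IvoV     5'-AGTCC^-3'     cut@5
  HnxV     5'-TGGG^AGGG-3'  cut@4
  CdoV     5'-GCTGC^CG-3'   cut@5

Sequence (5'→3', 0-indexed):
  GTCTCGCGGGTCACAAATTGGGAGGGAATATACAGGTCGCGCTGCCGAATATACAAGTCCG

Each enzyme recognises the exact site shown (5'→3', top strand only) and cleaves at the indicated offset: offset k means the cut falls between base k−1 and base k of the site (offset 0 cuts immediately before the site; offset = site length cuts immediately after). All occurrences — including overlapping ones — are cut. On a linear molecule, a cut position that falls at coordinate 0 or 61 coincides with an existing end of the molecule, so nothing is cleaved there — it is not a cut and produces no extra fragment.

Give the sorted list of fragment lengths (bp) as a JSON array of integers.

Per-enzyme occurrences:
  LmaIV AATATACA/6: at [26, 47] ⇒ [32, 53]
  XjeI GGTC/2: at [8, 34] ⇒ [10, 36]
  IvoV AGTCC/5: at [55] ⇒ [60]
  HnxV TGGGAGGG/4: at [18] ⇒ [22]
  CdoV GCTGCCG/5: at [40] ⇒ [45]

All cut coordinates (distinct, sorted): [10, 22, 32, 36, 45, 53, 60]

Fragments:
  [0,10): 10 bp
  [10,22): 12 bp
  [22,32): 10 bp
  [32,36): 4 bp
  [36,45): 9 bp
  [45,53): 8 bp
  [53,60): 7 bp
  [60,61): 1 bp

[1,4,7,8,9,10,10,12]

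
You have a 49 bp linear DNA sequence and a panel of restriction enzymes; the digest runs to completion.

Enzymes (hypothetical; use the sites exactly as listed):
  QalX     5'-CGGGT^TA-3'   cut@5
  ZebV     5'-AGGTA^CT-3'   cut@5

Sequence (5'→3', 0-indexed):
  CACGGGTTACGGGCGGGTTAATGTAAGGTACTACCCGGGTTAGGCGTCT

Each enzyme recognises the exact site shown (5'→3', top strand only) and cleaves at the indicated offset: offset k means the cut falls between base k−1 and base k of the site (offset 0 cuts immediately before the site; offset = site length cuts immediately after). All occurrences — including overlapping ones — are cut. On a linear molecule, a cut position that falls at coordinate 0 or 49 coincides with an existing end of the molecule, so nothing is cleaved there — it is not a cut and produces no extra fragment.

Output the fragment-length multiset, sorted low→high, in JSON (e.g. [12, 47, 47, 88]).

[7,9,10,11,12]

Site scan:
  QalX (CGGGTTA, off=5): starts [2, 13, 35] → cuts [7, 18, 40]
  ZebV (AGGTACT, off=5): starts [25] → cuts [30]

Pooled cuts: [7, 18, 30, 40]

Fragment lengths:
  [0,7): 7 bp
  [7,18): 11 bp
  [18,30): 12 bp
  [30,40): 10 bp
  [40,49): 9 bp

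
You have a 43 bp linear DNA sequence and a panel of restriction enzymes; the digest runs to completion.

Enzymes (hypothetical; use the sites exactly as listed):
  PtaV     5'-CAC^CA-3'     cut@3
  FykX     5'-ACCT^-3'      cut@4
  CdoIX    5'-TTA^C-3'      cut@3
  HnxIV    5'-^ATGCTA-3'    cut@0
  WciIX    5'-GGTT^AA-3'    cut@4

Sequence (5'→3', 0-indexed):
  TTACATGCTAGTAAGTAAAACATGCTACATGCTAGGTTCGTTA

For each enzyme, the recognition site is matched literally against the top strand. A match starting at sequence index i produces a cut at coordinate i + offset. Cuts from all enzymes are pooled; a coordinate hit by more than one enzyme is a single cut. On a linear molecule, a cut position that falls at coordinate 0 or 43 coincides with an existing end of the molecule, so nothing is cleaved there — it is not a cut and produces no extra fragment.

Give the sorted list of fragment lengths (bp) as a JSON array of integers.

Per-enzyme occurrences:
  PtaV (CACCA, off=3): no sites
  FykX (ACCT, off=4): no sites
  CdoIX TTAC/3: at [0] ⇒ [3]
  HnxIV ATGCTA/0: at [4, 21, 28] ⇒ [4, 21, 28]
  WciIX (GGTTAA, off=4): no sites

Pooled cuts: [3, 4, 21, 28]

Fragment lengths:
  [0,3): 3 bp
  [3,4): 1 bp
  [4,21): 17 bp
  [21,28): 7 bp
  [28,43): 15 bp

[1,3,7,15,17]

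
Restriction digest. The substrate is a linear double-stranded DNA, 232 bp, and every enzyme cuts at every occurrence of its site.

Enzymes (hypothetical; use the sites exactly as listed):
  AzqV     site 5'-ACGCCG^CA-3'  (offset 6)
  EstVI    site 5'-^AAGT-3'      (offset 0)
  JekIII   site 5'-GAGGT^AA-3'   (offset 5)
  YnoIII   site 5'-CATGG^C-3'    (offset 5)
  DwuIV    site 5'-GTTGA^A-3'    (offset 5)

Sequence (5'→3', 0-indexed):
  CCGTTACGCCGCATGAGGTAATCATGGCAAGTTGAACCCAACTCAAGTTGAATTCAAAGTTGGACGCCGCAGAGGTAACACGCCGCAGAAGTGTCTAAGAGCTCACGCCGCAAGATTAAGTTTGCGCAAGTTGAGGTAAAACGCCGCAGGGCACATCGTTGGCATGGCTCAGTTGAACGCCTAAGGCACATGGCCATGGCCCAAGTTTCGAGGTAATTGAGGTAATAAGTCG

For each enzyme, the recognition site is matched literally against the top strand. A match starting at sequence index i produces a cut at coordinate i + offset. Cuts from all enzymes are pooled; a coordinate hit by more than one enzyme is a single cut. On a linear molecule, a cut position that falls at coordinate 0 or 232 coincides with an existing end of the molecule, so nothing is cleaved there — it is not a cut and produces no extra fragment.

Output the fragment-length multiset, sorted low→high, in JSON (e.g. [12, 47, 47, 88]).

[1,3,3,3,5,6,6,7,7,7,7,8,8,9,9,9,9,9,10,10,11,12,13,17,21,22]

Site scan:
  AzqV ACGCCGCA/6: at [5, 63, 79, 104, 140] ⇒ [11, 69, 85, 110, 146]
  EstVI AAGT/0: at [28, 44, 56, 88, 117, 127, 202, 226] ⇒ [28, 44, 56, 88, 117, 127, 202, 226]
  JekIII GAGGTAA/5: at [14, 71, 132, 209, 218] ⇒ [19, 76, 137, 214, 223]
  YnoIII CATGGC/5: at [22, 162, 188, 194] ⇒ [27, 167, 193, 199]
  DwuIV GTTGAA/5: at [30, 46, 171] ⇒ [35, 51, 176]

All cut coordinates (distinct, sorted): [11, 19, 27, 28, 35, 44, 51, 56, 69, 76, 85, 88, 110, 117, 127, 137, 146, 167, 176, 193, 199, 202, 214, 223, 226]

Fragments:
  [0,11): 11 bp
  [11,19): 8 bp
  [19,27): 8 bp
  [27,28): 1 bp
  [28,35): 7 bp
  [35,44): 9 bp
  [44,51): 7 bp
  [51,56): 5 bp
  [56,69): 13 bp
  [69,76): 7 bp
  [76,85): 9 bp
  [85,88): 3 bp
  [88,110): 22 bp
  [110,117): 7 bp
  [117,127): 10 bp
  [127,137): 10 bp
  [137,146): 9 bp
  [146,167): 21 bp
  [167,176): 9 bp
  [176,193): 17 bp
  [193,199): 6 bp
  [199,202): 3 bp
  [202,214): 12 bp
  [214,223): 9 bp
  [223,226): 3 bp
  [226,232): 6 bp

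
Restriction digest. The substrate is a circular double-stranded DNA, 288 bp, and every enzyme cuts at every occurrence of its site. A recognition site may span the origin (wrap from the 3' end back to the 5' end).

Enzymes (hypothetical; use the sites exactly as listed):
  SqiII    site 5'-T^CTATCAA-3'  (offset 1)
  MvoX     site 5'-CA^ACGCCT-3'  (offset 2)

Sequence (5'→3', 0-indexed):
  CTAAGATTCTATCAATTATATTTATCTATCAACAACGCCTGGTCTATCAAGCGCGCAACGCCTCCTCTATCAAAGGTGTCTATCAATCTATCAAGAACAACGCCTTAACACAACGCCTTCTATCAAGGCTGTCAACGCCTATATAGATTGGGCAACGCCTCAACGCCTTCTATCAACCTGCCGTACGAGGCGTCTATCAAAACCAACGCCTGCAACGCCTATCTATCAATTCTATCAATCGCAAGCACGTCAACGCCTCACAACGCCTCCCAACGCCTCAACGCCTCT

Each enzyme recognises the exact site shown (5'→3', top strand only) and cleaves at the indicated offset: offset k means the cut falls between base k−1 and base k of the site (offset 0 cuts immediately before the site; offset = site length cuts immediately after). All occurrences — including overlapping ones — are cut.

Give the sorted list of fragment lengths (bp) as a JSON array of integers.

[7,7,8,8,8,8,9,9,9,9,9,10,10,12,12,13,13,14,15,16,17,20,21,24]

Site scan:
  SqiII (TCTATCAA, off=1): starts [7, 24, 42, 65, 78, 86, 118, 168, 192, 221, 230] → cuts [8, 25, 43, 66, 79, 87, 119, 169, 193, 222, 231]
  MvoX (CAACGCCT, off=2): starts [32, 55, 97, 110, 132, 152, 160, 203, 212, 250, 260, 270, 278] → cuts [34, 57, 99, 112, 134, 154, 162, 205, 214, 252, 262, 272, 280]

Pooled cuts: [8, 25, 34, 43, 57, 66, 79, 87, 99, 112, 119, 134, 154, 162, 169, 193, 205, 214, 222, 231, 252, 262, 272, 280]

Fragments:
  8→25: 17 bp
  25→34: 9 bp
  34→43: 9 bp
  43→57: 14 bp
  57→66: 9 bp
  66→79: 13 bp
  79→87: 8 bp
  87→99: 12 bp
  99→112: 13 bp
  112→119: 7 bp
  119→134: 15 bp
  134→154: 20 bp
  154→162: 8 bp
  162→169: 7 bp
  169→193: 24 bp
  193→205: 12 bp
  205→214: 9 bp
  214→222: 8 bp
  222→231: 9 bp
  231→252: 21 bp
  252→262: 10 bp
  262→272: 10 bp
  272→280: 8 bp
  280→8 (wrap): 288-280+8 = 16 bp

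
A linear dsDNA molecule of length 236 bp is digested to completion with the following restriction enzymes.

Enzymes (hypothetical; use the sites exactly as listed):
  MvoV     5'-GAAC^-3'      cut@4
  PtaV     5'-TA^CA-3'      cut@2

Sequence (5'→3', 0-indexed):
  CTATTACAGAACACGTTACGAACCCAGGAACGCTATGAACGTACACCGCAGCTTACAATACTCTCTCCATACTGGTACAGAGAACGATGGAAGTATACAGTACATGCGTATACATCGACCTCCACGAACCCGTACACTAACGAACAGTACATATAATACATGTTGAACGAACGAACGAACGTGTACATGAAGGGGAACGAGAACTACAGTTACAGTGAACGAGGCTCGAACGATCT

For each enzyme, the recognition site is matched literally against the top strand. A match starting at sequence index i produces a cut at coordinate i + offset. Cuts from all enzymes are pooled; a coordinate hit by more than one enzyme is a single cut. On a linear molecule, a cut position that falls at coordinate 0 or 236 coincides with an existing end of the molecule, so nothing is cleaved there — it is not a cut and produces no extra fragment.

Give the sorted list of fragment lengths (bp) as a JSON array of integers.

[2,3,4,4,4,4,5,5,5,5,6,6,6,6,8,8,8,9,9,10,10,11,11,11,12,12,13,17,22]

Site scan:
  MvoV GAAC/4: at [8, 19, 27, 36, 81, 125, 141, 164, 168, 172, 176, 194, 200, 216, 227] ⇒ [12, 23, 31, 40, 85, 129, 145, 168, 172, 176, 180, 198, 204, 220, 231]
  PtaV TACA/2: at [4, 41, 53, 75, 95, 100, 110, 132, 147, 156, 183, 204, 210] ⇒ [6, 43, 55, 77, 97, 102, 112, 134, 149, 158, 185, 206, 212]

Pooled cuts: [6, 12, 23, 31, 40, 43, 55, 77, 85, 97, 102, 112, 129, 134, 145, 149, 158, 168, 172, 176, 180, 185, 198, 204, 206, 212, 220, 231]

Fragment lengths:
  [0,6): 6 bp
  [6,12): 6 bp
  [12,23): 11 bp
  [23,31): 8 bp
  [31,40): 9 bp
  [40,43): 3 bp
  [43,55): 12 bp
  [55,77): 22 bp
  [77,85): 8 bp
  [85,97): 12 bp
  [97,102): 5 bp
  [102,112): 10 bp
  [112,129): 17 bp
  [129,134): 5 bp
  [134,145): 11 bp
  [145,149): 4 bp
  [149,158): 9 bp
  [158,168): 10 bp
  [168,172): 4 bp
  [172,176): 4 bp
  [176,180): 4 bp
  [180,185): 5 bp
  [185,198): 13 bp
  [198,204): 6 bp
  [204,206): 2 bp
  [206,212): 6 bp
  [212,220): 8 bp
  [220,231): 11 bp
  [231,236): 5 bp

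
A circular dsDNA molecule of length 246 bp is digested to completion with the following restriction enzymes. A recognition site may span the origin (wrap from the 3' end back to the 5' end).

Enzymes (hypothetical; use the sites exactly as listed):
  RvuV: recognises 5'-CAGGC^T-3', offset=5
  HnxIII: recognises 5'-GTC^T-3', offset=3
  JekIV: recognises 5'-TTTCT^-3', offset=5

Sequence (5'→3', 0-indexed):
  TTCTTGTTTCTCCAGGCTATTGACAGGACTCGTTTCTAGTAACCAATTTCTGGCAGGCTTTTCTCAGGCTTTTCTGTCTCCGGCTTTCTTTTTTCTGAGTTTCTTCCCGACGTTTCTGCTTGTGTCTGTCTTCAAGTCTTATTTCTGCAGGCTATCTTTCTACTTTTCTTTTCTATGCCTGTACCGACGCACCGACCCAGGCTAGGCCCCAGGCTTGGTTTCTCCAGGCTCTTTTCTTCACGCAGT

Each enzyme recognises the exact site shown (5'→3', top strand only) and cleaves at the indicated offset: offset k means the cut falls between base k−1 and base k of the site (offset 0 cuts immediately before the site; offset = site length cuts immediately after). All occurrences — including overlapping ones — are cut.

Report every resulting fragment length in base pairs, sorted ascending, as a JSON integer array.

Per-enzyme occurrences:
  RvuV (CAGGCT, off=5): starts [12, 53, 64, 147, 197, 209, 224] → cuts [17, 58, 69, 152, 202, 214, 229]
  HnxIII (GTCT, off=3): starts [75, 123, 127, 135] → cuts [78, 126, 130, 138]
  JekIV (TTTCT, off=5): starts [6, 32, 46, 59, 70, 84, 91, 99, 112, 141, 156, 164, 169, 218, 232, 245] → cuts [4, 11, 37, 51, 64, 75, 89, 96, 104, 117, 146, 161, 169, 174, 223, 237]

Pooled cuts: [4, 11, 17, 37, 51, 58, 64, 69, 75, 78, 89, 96, 104, 117, 126, 130, 138, 146, 152, 161, 169, 174, 202, 214, 223, 229, 237]

Fragments:
  4→11: 7 bp
  11→17: 6 bp
  17→37: 20 bp
  37→51: 14 bp
  51→58: 7 bp
  58→64: 6 bp
  64→69: 5 bp
  69→75: 6 bp
  75→78: 3 bp
  78→89: 11 bp
  89→96: 7 bp
  96→104: 8 bp
  104→117: 13 bp
  117→126: 9 bp
  126→130: 4 bp
  130→138: 8 bp
  138→146: 8 bp
  146→152: 6 bp
  152→161: 9 bp
  161→169: 8 bp
  169→174: 5 bp
  174→202: 28 bp
  202→214: 12 bp
  214→223: 9 bp
  223→229: 6 bp
  229→237: 8 bp
  237→4 (wrap): 246-237+4 = 13 bp

[3,4,5,5,6,6,6,6,6,7,7,7,8,8,8,8,8,9,9,9,11,12,13,13,14,20,28]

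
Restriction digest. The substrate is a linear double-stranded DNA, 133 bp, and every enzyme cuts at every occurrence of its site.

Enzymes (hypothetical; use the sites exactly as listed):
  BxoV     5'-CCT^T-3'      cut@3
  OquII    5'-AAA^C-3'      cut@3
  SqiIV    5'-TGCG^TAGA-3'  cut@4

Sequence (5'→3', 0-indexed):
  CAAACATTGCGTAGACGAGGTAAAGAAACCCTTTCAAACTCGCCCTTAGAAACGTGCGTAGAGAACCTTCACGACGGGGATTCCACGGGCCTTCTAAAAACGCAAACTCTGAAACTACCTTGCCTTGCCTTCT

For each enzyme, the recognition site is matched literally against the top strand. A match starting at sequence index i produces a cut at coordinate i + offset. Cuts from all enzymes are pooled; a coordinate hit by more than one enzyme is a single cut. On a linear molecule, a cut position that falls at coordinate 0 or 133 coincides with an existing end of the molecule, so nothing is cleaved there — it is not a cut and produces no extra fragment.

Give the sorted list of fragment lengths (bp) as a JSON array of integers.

[3,4,4,5,5,6,6,6,6,6,7,8,8,8,10,17,24]

Scan for sites:
  BxoV CCTT/3: at [29, 43, 65, 89, 117, 122, 127] ⇒ [32, 46, 68, 92, 120, 125, 130]
  OquII AAAC/3: at [1, 25, 35, 49, 97, 103, 111] ⇒ [4, 28, 38, 52, 100, 106, 114]
  SqiIV TGCGTAGA/4: at [7, 54] ⇒ [11, 58]

Pooled cuts: [4, 11, 28, 32, 38, 46, 52, 58, 68, 92, 100, 106, 114, 120, 125, 130]

Fragments:
  [0,4): 4 bp
  [4,11): 7 bp
  [11,28): 17 bp
  [28,32): 4 bp
  [32,38): 6 bp
  [38,46): 8 bp
  [46,52): 6 bp
  [52,58): 6 bp
  [58,68): 10 bp
  [68,92): 24 bp
  [92,100): 8 bp
  [100,106): 6 bp
  [106,114): 8 bp
  [114,120): 6 bp
  [120,125): 5 bp
  [125,130): 5 bp
  [130,133): 3 bp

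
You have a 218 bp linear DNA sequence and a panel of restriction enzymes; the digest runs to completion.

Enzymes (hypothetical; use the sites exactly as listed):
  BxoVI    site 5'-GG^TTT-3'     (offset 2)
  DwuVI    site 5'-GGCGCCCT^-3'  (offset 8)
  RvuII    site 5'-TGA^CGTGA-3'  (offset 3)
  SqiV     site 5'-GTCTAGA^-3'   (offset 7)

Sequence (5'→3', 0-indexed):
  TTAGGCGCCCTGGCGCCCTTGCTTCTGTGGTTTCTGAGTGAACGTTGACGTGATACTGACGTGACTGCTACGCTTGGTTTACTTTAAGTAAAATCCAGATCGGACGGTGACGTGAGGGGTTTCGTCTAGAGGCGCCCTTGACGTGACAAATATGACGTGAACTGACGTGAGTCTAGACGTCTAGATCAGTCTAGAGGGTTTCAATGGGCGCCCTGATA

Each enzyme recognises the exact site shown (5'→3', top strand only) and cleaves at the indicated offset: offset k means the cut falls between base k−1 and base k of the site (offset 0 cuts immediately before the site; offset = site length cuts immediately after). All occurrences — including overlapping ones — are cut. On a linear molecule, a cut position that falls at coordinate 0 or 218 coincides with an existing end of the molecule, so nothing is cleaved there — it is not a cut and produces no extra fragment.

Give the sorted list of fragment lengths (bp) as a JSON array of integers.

[3,3,4,8,8,8,9,10,10,11,11,11,11,12,14,16,18,18,33]

Site scan:
  BxoVI GGTTT/2: at [28, 75, 117, 196] ⇒ [30, 77, 119, 198]
  DwuVI GGCGCCCT/8: at [3, 11, 130, 206] ⇒ [11, 19, 138, 214]
  RvuII TGACGTGA/3: at [45, 56, 107, 138, 152, 162] ⇒ [48, 59, 110, 141, 155, 165]
  SqiV GTCTAGA/7: at [123, 170, 178, 188] ⇒ [130, 177, 185, 195]

All cut coordinates (distinct, sorted): [11, 19, 30, 48, 59, 77, 110, 119, 130, 138, 141, 155, 165, 177, 185, 195, 198, 214]

Fragment lengths:
  [0,11): 11 bp
  [11,19): 8 bp
  [19,30): 11 bp
  [30,48): 18 bp
  [48,59): 11 bp
  [59,77): 18 bp
  [77,110): 33 bp
  [110,119): 9 bp
  [119,130): 11 bp
  [130,138): 8 bp
  [138,141): 3 bp
  [141,155): 14 bp
  [155,165): 10 bp
  [165,177): 12 bp
  [177,185): 8 bp
  [185,195): 10 bp
  [195,198): 3 bp
  [198,214): 16 bp
  [214,218): 4 bp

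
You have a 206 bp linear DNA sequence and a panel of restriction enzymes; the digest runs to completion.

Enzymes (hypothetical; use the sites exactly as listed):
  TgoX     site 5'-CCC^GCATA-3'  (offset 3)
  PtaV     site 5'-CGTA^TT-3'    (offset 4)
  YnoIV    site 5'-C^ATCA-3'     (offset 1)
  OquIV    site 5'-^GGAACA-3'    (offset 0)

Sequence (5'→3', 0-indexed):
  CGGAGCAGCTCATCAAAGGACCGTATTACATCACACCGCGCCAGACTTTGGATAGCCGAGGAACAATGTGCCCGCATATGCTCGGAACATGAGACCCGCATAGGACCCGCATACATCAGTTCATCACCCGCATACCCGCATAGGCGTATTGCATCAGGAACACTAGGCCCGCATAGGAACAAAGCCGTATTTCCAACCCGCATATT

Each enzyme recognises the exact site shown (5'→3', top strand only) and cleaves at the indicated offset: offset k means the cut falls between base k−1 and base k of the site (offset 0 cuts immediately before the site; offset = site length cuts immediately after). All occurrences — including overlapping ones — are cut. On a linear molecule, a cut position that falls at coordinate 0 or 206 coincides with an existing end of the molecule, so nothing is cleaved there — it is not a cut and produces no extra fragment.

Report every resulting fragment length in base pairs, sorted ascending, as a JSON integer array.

Per-enzyme occurrences:
  TgoX CCCGCATA/3: at [70, 94, 105, 126, 134, 167, 196] ⇒ [73, 97, 108, 129, 137, 170, 199]
  PtaV CGTATT/4: at [21, 144, 185] ⇒ [25, 148, 189]
  YnoIV CATCA/1: at [10, 28, 113, 121, 151] ⇒ [11, 29, 114, 122, 152]
  OquIV GGAACA/0: at [59, 83, 156, 175] ⇒ [59, 83, 156, 175]

All cut coordinates (distinct, sorted): [11, 25, 29, 59, 73, 83, 97, 108, 114, 122, 129, 137, 148, 152, 156, 170, 175, 189, 199]

Fragment lengths:
  [0,11): 11 bp
  [11,25): 14 bp
  [25,29): 4 bp
  [29,59): 30 bp
  [59,73): 14 bp
  [73,83): 10 bp
  [83,97): 14 bp
  [97,108): 11 bp
  [108,114): 6 bp
  [114,122): 8 bp
  [122,129): 7 bp
  [129,137): 8 bp
  [137,148): 11 bp
  [148,152): 4 bp
  [152,156): 4 bp
  [156,170): 14 bp
  [170,175): 5 bp
  [175,189): 14 bp
  [189,199): 10 bp
  [199,206): 7 bp

[4,4,4,5,6,7,7,8,8,10,10,11,11,11,14,14,14,14,14,30]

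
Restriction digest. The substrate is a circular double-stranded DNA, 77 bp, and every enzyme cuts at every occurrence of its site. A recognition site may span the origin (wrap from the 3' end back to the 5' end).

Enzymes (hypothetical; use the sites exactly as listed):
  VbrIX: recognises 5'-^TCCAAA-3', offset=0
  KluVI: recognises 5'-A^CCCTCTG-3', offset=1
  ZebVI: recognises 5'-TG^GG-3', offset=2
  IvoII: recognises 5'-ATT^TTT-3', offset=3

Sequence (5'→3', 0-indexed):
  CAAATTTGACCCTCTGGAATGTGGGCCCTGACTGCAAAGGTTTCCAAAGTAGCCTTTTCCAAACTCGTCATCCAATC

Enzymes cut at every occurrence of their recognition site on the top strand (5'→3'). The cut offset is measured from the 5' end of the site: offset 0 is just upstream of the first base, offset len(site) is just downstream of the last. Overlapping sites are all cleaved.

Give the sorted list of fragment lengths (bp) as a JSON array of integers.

Site scan:
  VbrIX TCCAAA/0: at [42, 57, 75] ⇒ [42, 57, 75]
  KluVI ACCCTCTG/1: at [8] ⇒ [9]
  ZebVI TGGG/2: at [21] ⇒ [23]
  IvoII (ATTTTT, off=3): no sites

Pooled cuts: [9, 23, 42, 57, 75]

Fragments:
  9→23: 14 bp
  23→42: 19 bp
  42→57: 15 bp
  57→75: 18 bp
  75→9 (wrap): 77-75+9 = 11 bp

[11,14,15,18,19]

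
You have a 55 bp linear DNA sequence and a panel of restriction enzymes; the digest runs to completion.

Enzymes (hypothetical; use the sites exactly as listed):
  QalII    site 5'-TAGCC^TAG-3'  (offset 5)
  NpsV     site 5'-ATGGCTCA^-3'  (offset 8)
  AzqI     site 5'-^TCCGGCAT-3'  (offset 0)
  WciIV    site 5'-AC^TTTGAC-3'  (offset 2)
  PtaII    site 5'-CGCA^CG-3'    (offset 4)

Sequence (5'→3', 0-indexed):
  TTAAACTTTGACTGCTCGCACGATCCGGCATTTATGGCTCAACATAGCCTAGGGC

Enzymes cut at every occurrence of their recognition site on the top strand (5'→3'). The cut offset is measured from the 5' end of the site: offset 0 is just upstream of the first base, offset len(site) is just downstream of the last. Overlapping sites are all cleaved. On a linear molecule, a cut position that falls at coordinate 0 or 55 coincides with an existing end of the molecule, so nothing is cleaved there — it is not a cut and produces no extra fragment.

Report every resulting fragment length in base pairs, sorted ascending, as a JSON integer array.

[3,6,6,8,14,18]

Per-enzyme occurrences:
  QalII TAGCCTAG/5: at [44] ⇒ [49]
  NpsV ATGGCTCA/8: at [33] ⇒ [41]
  AzqI TCCGGCAT/0: at [23] ⇒ [23]
  WciIV ACTTTGAC/2: at [4] ⇒ [6]
  PtaII CGCACG/4: at [16] ⇒ [20]

All cut coordinates (distinct, sorted): [6, 20, 23, 41, 49]

Fragment lengths:
  [0,6): 6 bp
  [6,20): 14 bp
  [20,23): 3 bp
  [23,41): 18 bp
  [41,49): 8 bp
  [49,55): 6 bp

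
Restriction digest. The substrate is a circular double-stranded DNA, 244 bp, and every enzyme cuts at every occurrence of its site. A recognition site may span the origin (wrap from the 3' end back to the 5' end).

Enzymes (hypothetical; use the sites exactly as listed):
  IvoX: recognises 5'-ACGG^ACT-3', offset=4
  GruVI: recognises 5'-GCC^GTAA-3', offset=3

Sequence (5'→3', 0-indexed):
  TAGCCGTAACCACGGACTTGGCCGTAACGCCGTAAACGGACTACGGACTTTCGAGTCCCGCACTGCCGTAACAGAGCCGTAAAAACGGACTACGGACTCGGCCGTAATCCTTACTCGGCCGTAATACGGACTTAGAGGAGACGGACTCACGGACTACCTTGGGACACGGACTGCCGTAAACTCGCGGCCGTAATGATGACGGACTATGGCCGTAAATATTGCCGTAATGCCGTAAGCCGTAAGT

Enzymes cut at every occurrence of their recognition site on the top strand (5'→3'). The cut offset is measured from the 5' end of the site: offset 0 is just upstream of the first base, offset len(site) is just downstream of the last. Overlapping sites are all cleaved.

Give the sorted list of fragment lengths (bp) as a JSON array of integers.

[6,7,7,7,8,8,8,8,8,8,9,9,10,10,11,11,12,13,14,15,17,17,21]

Scan for sites:
  IvoX ACGGACT/4: at [11, 35, 42, 84, 91, 125, 140, 148, 165, 198] ⇒ [15, 39, 46, 88, 95, 129, 144, 152, 169, 202]
  GruVI GCCGTAA/3: at [2, 20, 28, 64, 75, 100, 117, 172, 186, 208, 220, 228, 235] ⇒ [5, 23, 31, 67, 78, 103, 120, 175, 189, 211, 223, 231, 238]

All cut coordinates (distinct, sorted): [5, 15, 23, 31, 39, 46, 67, 78, 88, 95, 103, 120, 129, 144, 152, 169, 175, 189, 202, 211, 223, 231, 238]

Fragment lengths:
  5→15: 10 bp
  15→23: 8 bp
  23→31: 8 bp
  31→39: 8 bp
  39→46: 7 bp
  46→67: 21 bp
  67→78: 11 bp
  78→88: 10 bp
  88→95: 7 bp
  95→103: 8 bp
  103→120: 17 bp
  120→129: 9 bp
  129→144: 15 bp
  144→152: 8 bp
  152→169: 17 bp
  169→175: 6 bp
  175→189: 14 bp
  189→202: 13 bp
  202→211: 9 bp
  211→223: 12 bp
  223→231: 8 bp
  231→238: 7 bp
  238→5 (wrap): 244-238+5 = 11 bp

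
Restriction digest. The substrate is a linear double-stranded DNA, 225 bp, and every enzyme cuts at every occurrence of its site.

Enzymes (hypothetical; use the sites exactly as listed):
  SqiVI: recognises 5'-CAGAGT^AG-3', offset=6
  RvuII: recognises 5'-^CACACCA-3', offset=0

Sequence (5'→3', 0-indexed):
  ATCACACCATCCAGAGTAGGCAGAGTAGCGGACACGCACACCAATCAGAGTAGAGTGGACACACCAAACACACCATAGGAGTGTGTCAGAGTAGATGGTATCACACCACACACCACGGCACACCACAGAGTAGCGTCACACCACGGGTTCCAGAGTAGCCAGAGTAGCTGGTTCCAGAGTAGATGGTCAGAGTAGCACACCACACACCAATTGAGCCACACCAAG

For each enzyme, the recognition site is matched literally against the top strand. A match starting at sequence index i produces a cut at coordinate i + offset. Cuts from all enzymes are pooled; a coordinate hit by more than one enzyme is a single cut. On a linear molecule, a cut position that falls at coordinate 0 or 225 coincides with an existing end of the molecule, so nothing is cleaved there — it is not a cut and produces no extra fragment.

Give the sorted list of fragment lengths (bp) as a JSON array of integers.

Site scan:
  SqiVI (CAGAGTAG, off=6): starts [11, 20, 45, 86, 125, 150, 159, 174, 187] → cuts [17, 26, 51, 92, 131, 156, 165, 180, 193]
  RvuII (CACACCA, off=0): starts [2, 36, 59, 68, 101, 108, 118, 136, 195, 202, 216] → cuts [2, 36, 59, 68, 101, 108, 118, 136, 195, 202, 216]

Pooled cuts: [2, 17, 26, 36, 51, 59, 68, 92, 101, 108, 118, 131, 136, 156, 165, 180, 193, 195, 202, 216]

Fragment lengths:
  [0,2): 2 bp
  [2,17): 15 bp
  [17,26): 9 bp
  [26,36): 10 bp
  [36,51): 15 bp
  [51,59): 8 bp
  [59,68): 9 bp
  [68,92): 24 bp
  [92,101): 9 bp
  [101,108): 7 bp
  [108,118): 10 bp
  [118,131): 13 bp
  [131,136): 5 bp
  [136,156): 20 bp
  [156,165): 9 bp
  [165,180): 15 bp
  [180,193): 13 bp
  [193,195): 2 bp
  [195,202): 7 bp
  [202,216): 14 bp
  [216,225): 9 bp

[2,2,5,7,7,8,9,9,9,9,9,10,10,13,13,14,15,15,15,20,24]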